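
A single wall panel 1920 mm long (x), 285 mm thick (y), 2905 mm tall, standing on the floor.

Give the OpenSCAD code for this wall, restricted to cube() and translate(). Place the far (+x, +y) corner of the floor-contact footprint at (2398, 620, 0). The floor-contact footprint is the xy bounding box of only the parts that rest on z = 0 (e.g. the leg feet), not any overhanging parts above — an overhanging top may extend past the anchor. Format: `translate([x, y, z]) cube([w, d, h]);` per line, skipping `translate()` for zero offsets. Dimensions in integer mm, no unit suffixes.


translate([478, 335, 0]) cube([1920, 285, 2905]);


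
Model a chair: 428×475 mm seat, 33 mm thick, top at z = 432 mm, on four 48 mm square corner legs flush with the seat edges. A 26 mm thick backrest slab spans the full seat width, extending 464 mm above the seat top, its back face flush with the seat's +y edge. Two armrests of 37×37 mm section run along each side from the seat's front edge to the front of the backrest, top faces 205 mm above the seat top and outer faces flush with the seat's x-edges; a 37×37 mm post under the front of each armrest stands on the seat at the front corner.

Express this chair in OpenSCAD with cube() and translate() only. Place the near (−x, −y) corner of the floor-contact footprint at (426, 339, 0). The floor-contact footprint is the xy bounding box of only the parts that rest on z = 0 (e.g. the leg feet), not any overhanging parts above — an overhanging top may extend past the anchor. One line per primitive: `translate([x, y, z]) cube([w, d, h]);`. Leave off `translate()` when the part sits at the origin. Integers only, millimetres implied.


translate([426, 339, 399]) cube([428, 475, 33]);
translate([426, 339, 0]) cube([48, 48, 399]);
translate([806, 339, 0]) cube([48, 48, 399]);
translate([426, 766, 0]) cube([48, 48, 399]);
translate([806, 766, 0]) cube([48, 48, 399]);
translate([426, 788, 432]) cube([428, 26, 464]);
translate([426, 339, 600]) cube([37, 449, 37]);
translate([817, 339, 600]) cube([37, 449, 37]);
translate([426, 339, 432]) cube([37, 37, 168]);
translate([817, 339, 432]) cube([37, 37, 168]);


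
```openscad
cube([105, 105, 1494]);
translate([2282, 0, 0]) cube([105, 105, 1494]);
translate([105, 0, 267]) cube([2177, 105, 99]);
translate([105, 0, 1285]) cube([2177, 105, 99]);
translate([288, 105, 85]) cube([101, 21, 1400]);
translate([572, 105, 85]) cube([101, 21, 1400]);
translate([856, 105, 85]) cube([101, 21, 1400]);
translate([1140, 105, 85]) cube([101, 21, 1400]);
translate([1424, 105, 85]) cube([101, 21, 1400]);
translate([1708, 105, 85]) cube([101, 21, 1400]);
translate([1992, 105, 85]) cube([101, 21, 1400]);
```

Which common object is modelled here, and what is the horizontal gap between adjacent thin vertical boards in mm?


A fence section. The picket gap is 183 mm.

Two posts, two rails, 7 pickets — a fence section. Span 2177 mm holds 7 pickets of 101 mm with 8 equal gaps: ⌊(2177 − 7·101) / 8⌋ = 183 mm.


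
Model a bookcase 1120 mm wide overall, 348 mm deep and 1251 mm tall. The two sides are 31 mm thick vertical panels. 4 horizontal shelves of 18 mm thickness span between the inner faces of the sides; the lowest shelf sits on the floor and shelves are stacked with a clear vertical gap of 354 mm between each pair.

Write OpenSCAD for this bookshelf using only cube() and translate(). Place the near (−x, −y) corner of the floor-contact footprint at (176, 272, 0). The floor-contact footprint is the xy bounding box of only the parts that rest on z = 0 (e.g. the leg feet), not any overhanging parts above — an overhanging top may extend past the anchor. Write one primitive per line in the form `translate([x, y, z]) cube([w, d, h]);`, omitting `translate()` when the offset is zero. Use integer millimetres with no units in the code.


translate([176, 272, 0]) cube([31, 348, 1251]);
translate([1265, 272, 0]) cube([31, 348, 1251]);
translate([207, 272, 0]) cube([1058, 348, 18]);
translate([207, 272, 372]) cube([1058, 348, 18]);
translate([207, 272, 744]) cube([1058, 348, 18]);
translate([207, 272, 1116]) cube([1058, 348, 18]);


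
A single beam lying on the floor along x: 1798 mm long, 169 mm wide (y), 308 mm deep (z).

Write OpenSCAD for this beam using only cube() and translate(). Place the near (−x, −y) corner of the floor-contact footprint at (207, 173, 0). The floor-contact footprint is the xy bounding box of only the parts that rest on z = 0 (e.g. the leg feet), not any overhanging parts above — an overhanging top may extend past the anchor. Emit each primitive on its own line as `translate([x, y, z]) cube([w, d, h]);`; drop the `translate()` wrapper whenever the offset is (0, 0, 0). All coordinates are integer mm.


translate([207, 173, 0]) cube([1798, 169, 308]);


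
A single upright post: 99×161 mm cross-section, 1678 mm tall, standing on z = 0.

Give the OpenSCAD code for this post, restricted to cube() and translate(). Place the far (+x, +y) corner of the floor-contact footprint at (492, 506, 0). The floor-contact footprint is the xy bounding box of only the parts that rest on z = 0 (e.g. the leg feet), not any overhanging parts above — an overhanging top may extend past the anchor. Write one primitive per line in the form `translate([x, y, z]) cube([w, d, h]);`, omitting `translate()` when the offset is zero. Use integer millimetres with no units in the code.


translate([393, 345, 0]) cube([99, 161, 1678]);


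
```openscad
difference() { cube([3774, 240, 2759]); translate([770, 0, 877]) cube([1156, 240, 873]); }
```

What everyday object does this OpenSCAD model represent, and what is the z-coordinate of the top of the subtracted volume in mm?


A wall with a window opening. The window head height is 1750 mm.

A wall with a rectangular opening subtracted — a window. Sill at z = 877, opening 873 mm tall, so the head is at 877 + 873 = 1750 mm.


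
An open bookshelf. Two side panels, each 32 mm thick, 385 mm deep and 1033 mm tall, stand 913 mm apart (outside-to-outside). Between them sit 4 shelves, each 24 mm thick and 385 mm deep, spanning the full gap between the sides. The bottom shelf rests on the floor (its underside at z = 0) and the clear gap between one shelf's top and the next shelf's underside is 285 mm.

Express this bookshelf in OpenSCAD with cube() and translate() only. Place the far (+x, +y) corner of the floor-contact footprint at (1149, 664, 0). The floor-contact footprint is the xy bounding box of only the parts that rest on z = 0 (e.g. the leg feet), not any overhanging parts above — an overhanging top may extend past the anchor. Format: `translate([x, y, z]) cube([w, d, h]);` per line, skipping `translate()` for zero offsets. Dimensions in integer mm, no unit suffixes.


translate([236, 279, 0]) cube([32, 385, 1033]);
translate([1117, 279, 0]) cube([32, 385, 1033]);
translate([268, 279, 0]) cube([849, 385, 24]);
translate([268, 279, 309]) cube([849, 385, 24]);
translate([268, 279, 618]) cube([849, 385, 24]);
translate([268, 279, 927]) cube([849, 385, 24]);


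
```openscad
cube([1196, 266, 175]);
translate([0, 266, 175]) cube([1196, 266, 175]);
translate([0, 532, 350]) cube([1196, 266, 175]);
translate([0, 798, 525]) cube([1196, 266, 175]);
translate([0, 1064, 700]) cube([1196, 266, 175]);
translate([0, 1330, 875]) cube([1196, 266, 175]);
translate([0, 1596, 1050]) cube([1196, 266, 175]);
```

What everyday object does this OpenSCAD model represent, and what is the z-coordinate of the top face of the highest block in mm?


A staircase. The total rise is 1225 mm.

7 identical blocks, each offset up and back from the previous — a staircase. Each step is 175 mm tall and there are 7 of them, so the total rise is 7 × 175 = 1225 mm.


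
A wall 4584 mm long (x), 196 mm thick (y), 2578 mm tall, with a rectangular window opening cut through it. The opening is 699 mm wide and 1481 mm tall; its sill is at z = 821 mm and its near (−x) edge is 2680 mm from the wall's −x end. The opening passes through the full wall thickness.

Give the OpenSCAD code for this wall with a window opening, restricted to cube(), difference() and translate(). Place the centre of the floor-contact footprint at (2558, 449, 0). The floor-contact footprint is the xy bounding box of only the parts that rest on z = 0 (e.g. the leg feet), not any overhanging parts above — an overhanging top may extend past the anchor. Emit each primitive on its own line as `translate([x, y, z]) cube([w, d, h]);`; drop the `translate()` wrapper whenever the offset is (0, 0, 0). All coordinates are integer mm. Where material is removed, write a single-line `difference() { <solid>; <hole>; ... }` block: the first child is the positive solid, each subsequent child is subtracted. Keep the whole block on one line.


difference() { translate([266, 351, 0]) cube([4584, 196, 2578]); translate([2946, 351, 821]) cube([699, 196, 1481]); }


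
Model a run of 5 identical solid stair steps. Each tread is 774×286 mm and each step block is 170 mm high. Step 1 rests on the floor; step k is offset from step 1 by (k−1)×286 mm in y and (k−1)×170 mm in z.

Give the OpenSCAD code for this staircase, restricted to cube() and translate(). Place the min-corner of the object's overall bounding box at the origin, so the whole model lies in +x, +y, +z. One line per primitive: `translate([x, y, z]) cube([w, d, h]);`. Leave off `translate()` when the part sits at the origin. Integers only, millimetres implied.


cube([774, 286, 170]);
translate([0, 286, 170]) cube([774, 286, 170]);
translate([0, 572, 340]) cube([774, 286, 170]);
translate([0, 858, 510]) cube([774, 286, 170]);
translate([0, 1144, 680]) cube([774, 286, 170]);


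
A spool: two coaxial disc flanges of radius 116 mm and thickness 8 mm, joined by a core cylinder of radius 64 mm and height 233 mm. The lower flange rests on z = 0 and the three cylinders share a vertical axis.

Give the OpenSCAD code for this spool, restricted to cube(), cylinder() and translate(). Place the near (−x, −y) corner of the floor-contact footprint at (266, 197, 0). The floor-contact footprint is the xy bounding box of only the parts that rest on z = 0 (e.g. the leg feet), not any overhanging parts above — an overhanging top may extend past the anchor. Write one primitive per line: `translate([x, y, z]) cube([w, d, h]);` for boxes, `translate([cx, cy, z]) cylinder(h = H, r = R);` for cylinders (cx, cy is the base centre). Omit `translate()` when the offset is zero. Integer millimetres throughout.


translate([382, 313, 0]) cylinder(h = 8, r = 116);
translate([382, 313, 8]) cylinder(h = 233, r = 64);
translate([382, 313, 241]) cylinder(h = 8, r = 116);


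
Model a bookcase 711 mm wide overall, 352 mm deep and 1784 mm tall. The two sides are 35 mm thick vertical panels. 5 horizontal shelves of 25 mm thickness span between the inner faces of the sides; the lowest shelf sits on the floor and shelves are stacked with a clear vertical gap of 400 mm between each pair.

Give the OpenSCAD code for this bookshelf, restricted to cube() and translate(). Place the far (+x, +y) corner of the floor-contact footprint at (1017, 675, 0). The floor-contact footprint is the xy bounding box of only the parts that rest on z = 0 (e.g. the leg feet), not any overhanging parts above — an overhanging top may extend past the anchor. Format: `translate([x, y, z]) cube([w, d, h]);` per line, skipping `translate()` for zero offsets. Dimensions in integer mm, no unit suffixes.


translate([306, 323, 0]) cube([35, 352, 1784]);
translate([982, 323, 0]) cube([35, 352, 1784]);
translate([341, 323, 0]) cube([641, 352, 25]);
translate([341, 323, 425]) cube([641, 352, 25]);
translate([341, 323, 850]) cube([641, 352, 25]);
translate([341, 323, 1275]) cube([641, 352, 25]);
translate([341, 323, 1700]) cube([641, 352, 25]);


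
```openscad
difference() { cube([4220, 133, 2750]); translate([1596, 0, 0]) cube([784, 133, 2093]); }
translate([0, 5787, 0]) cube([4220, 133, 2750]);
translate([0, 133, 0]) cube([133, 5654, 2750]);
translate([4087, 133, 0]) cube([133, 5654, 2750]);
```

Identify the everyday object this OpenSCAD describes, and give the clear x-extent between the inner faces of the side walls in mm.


A single room. The interior width is 3954 mm.

Four walls enclosing a rectangle with a door in the front wall — a room. Outside width 4220 minus two 133 mm walls gives 3954 mm.


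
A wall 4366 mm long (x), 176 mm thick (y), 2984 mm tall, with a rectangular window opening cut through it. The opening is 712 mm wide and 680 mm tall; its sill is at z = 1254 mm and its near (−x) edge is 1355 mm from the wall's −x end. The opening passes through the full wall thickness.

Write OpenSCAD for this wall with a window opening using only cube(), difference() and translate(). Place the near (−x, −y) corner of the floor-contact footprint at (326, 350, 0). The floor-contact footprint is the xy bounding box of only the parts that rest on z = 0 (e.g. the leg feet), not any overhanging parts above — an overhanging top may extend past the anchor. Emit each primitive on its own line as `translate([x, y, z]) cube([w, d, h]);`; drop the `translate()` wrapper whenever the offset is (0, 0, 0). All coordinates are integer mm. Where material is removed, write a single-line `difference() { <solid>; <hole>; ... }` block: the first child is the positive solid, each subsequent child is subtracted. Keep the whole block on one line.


difference() { translate([326, 350, 0]) cube([4366, 176, 2984]); translate([1681, 350, 1254]) cube([712, 176, 680]); }


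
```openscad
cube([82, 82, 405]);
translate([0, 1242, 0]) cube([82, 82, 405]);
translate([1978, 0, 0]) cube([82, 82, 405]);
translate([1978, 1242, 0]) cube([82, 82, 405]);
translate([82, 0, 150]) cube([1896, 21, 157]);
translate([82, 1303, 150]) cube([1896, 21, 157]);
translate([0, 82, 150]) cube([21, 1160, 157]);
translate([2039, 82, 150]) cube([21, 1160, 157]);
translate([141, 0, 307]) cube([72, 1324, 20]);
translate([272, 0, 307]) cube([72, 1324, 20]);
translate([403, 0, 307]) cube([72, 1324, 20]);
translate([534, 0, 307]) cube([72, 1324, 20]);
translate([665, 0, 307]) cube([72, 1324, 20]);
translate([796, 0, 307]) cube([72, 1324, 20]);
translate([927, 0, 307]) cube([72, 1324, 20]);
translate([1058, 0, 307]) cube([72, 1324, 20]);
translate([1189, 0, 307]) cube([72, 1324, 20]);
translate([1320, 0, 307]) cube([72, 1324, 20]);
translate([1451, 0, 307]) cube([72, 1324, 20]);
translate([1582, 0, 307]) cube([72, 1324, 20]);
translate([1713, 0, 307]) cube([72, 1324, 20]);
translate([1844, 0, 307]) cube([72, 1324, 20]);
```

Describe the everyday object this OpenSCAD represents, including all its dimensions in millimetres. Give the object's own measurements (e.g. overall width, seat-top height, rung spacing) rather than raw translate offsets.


A bed frame 2060 mm long (x) by 1324 mm wide (y). Four 82×82 mm corner posts, 405 mm tall, at the corners of the footprint. Four rails of 21 mm thickness and 157 mm height run between adjacent posts with their undersides at z = 150 mm, their outer faces flush with the outside of the frame (the two x-running rails run between the posts' inner faces; the two y-running rails run between the posts' inner faces). 14 slats, each 72 mm wide (x) and 20 mm thick, lie across the top of the two x-running rails, running the full 1324 mm width of the frame in y; along x they sit between the end posts with a 59 mm gap after the −x posts and between neighbouring slats, leaving 62 mm before the +x posts.


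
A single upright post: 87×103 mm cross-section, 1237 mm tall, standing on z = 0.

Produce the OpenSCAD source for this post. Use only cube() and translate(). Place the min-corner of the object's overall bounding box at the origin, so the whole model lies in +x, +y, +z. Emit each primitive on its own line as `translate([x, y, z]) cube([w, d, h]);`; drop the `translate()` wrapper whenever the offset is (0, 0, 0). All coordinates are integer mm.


cube([87, 103, 1237]);


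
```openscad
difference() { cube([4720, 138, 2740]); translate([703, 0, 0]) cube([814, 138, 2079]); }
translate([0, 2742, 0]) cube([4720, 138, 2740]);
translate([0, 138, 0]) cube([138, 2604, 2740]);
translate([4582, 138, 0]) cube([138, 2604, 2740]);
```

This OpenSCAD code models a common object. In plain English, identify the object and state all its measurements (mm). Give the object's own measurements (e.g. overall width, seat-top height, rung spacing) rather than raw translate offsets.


A single room: four walls, each 2740 mm tall and 138 mm thick, enclosing an outside footprint 4720×2880 mm (x × y), no floor or roof. The front and back walls (−y and +y sides) run the full x-width; the side walls fit between their inner faces. A door opening 814 mm wide and 2079 mm tall is cut through the front wall from the floor up, its −x edge 703 mm from the wall's −x end.


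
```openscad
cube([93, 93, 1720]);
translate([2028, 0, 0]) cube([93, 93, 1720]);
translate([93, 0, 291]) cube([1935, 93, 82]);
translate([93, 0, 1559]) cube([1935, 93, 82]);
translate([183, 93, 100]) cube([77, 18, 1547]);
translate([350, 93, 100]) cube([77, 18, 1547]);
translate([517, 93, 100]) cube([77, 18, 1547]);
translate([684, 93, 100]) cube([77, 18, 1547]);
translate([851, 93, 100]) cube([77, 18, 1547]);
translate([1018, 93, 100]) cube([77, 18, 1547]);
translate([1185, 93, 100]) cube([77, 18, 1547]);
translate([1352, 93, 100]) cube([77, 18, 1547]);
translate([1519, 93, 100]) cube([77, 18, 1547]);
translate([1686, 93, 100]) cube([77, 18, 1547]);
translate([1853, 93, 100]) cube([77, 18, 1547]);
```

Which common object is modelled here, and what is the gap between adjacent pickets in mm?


A fence section. The picket gap is 90 mm.

Two posts, two rails, 11 pickets — a fence section. Span 1935 mm holds 11 pickets of 77 mm with 12 equal gaps: ⌊(1935 − 11·77) / 12⌋ = 90 mm.


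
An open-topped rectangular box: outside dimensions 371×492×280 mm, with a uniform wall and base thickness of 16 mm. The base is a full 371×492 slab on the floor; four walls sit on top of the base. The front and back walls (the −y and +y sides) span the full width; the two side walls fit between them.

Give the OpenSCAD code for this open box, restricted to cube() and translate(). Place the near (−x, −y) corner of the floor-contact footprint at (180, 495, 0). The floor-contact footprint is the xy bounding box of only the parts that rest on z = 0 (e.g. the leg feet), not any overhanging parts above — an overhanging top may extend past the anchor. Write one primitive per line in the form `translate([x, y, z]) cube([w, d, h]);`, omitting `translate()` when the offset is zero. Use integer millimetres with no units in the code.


translate([180, 495, 0]) cube([371, 492, 16]);
translate([180, 495, 16]) cube([371, 16, 264]);
translate([180, 971, 16]) cube([371, 16, 264]);
translate([180, 511, 16]) cube([16, 460, 264]);
translate([535, 511, 16]) cube([16, 460, 264]);


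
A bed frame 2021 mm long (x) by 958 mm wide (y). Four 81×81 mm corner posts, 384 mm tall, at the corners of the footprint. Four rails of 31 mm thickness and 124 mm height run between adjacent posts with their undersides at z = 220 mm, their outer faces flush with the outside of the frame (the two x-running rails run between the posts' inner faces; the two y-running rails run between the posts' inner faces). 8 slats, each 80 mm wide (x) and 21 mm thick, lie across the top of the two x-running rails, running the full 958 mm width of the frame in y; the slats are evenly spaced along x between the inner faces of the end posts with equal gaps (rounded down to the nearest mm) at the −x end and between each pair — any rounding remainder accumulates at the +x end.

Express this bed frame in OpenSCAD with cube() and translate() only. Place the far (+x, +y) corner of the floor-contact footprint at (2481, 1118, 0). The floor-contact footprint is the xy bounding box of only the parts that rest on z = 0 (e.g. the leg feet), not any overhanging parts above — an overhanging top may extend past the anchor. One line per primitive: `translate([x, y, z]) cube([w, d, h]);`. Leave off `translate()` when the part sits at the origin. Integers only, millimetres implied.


// slat z = rail_z + rail_h = 220 + 124 = 344
// slat gap = ⌊(1859 − 8·80) / 9⌋ = 135
translate([460, 160, 0]) cube([81, 81, 384]);
translate([460, 1037, 0]) cube([81, 81, 384]);
translate([2400, 160, 0]) cube([81, 81, 384]);
translate([2400, 1037, 0]) cube([81, 81, 384]);
translate([541, 160, 220]) cube([1859, 31, 124]);
translate([541, 1087, 220]) cube([1859, 31, 124]);
translate([460, 241, 220]) cube([31, 796, 124]);
translate([2450, 241, 220]) cube([31, 796, 124]);
translate([676, 160, 344]) cube([80, 958, 21]);
translate([891, 160, 344]) cube([80, 958, 21]);
translate([1106, 160, 344]) cube([80, 958, 21]);
translate([1321, 160, 344]) cube([80, 958, 21]);
translate([1536, 160, 344]) cube([80, 958, 21]);
translate([1751, 160, 344]) cube([80, 958, 21]);
translate([1966, 160, 344]) cube([80, 958, 21]);
translate([2181, 160, 344]) cube([80, 958, 21]);


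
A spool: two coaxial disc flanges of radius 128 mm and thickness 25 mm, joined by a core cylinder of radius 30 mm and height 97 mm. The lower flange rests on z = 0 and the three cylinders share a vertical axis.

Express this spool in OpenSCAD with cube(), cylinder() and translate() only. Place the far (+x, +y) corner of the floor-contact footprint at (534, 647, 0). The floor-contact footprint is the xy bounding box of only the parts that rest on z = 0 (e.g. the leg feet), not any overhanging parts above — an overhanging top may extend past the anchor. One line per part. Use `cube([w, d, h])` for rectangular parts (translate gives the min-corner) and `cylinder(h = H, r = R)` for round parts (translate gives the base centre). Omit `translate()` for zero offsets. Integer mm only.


translate([406, 519, 0]) cylinder(h = 25, r = 128);
translate([406, 519, 25]) cylinder(h = 97, r = 30);
translate([406, 519, 122]) cylinder(h = 25, r = 128);


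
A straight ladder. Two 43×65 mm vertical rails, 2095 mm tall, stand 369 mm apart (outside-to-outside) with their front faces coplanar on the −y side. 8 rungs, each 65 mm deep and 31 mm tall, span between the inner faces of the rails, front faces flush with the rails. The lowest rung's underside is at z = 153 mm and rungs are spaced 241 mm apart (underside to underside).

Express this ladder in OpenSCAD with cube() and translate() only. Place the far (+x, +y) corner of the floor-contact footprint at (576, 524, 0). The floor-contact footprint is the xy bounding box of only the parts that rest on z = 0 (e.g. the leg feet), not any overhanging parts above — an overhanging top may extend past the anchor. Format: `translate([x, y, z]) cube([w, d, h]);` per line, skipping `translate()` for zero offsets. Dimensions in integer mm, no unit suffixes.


translate([207, 459, 0]) cube([43, 65, 2095]);
translate([533, 459, 0]) cube([43, 65, 2095]);
translate([250, 459, 153]) cube([283, 65, 31]);
translate([250, 459, 394]) cube([283, 65, 31]);
translate([250, 459, 635]) cube([283, 65, 31]);
translate([250, 459, 876]) cube([283, 65, 31]);
translate([250, 459, 1117]) cube([283, 65, 31]);
translate([250, 459, 1358]) cube([283, 65, 31]);
translate([250, 459, 1599]) cube([283, 65, 31]);
translate([250, 459, 1840]) cube([283, 65, 31]);


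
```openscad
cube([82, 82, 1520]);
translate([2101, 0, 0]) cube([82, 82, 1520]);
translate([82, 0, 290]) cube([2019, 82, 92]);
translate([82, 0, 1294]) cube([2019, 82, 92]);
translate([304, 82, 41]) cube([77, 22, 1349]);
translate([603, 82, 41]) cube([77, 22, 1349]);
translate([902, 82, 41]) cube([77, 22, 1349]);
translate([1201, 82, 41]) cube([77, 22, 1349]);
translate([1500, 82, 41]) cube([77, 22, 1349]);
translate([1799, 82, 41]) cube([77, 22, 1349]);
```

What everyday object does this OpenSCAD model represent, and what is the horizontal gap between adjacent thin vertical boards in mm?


A fence section. The picket gap is 222 mm.

Two posts, two rails, 6 pickets — a fence section. Span 2019 mm holds 6 pickets of 77 mm with 7 equal gaps: ⌊(2019 − 6·77) / 7⌋ = 222 mm.


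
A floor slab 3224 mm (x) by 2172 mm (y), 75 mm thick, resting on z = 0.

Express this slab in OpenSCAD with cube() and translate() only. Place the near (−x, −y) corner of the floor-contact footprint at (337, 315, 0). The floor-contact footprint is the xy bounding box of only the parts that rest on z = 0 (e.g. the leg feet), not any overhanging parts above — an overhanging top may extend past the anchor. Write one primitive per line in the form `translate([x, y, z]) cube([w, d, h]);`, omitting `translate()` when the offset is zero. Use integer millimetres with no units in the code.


translate([337, 315, 0]) cube([3224, 2172, 75]);


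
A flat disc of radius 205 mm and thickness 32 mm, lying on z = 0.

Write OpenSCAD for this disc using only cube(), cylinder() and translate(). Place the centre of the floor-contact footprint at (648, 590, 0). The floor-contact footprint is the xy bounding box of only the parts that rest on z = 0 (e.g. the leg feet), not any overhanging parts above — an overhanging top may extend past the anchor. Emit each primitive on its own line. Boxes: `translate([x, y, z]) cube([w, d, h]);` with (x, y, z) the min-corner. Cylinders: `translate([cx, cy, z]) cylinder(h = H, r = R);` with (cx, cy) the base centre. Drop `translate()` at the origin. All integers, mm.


translate([648, 590, 0]) cylinder(h = 32, r = 205);


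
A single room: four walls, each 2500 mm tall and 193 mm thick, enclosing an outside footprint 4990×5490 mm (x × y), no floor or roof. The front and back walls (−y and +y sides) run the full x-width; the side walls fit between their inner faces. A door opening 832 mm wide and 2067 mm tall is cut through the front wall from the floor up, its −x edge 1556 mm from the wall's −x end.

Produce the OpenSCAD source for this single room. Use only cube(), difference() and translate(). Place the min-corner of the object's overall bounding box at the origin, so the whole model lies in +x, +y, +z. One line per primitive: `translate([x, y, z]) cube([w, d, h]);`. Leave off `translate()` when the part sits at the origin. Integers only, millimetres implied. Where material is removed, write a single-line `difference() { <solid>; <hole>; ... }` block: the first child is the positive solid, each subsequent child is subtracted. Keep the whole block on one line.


difference() { cube([4990, 193, 2500]); translate([1556, 0, 0]) cube([832, 193, 2067]); }
translate([0, 5297, 0]) cube([4990, 193, 2500]);
translate([0, 193, 0]) cube([193, 5104, 2500]);
translate([4797, 193, 0]) cube([193, 5104, 2500]);


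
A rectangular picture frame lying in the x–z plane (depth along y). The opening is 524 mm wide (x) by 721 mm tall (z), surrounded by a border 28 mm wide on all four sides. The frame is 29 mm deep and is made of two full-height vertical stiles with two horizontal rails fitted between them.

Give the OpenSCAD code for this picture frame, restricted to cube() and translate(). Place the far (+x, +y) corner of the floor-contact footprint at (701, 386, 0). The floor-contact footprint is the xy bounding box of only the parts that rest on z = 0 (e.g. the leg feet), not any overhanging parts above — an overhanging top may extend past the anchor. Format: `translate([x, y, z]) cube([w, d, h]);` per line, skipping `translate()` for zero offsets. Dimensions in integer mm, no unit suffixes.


translate([121, 357, 0]) cube([28, 29, 777]);
translate([673, 357, 0]) cube([28, 29, 777]);
translate([149, 357, 0]) cube([524, 29, 28]);
translate([149, 357, 749]) cube([524, 29, 28]);


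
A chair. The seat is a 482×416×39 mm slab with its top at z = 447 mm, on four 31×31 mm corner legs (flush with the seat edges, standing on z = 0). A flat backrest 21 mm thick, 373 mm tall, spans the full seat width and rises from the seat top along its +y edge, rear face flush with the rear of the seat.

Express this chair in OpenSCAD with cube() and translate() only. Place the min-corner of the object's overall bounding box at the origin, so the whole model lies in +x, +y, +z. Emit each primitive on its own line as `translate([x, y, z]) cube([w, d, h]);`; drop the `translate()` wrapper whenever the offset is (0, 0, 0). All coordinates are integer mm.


// leg_h = 447 - 39 = 408
translate([0, 0, 408]) cube([482, 416, 39]);
cube([31, 31, 408]);
translate([451, 0, 0]) cube([31, 31, 408]);
translate([0, 385, 0]) cube([31, 31, 408]);
translate([451, 385, 0]) cube([31, 31, 408]);
translate([0, 395, 447]) cube([482, 21, 373]);


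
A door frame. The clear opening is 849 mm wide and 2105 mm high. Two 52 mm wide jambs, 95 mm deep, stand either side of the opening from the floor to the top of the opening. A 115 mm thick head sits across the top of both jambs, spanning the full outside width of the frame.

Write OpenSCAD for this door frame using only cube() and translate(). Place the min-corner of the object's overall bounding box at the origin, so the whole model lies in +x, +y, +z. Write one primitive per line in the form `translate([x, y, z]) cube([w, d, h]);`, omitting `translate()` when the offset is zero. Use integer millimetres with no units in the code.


cube([52, 95, 2105]);
translate([901, 0, 0]) cube([52, 95, 2105]);
translate([0, 0, 2105]) cube([953, 95, 115]);


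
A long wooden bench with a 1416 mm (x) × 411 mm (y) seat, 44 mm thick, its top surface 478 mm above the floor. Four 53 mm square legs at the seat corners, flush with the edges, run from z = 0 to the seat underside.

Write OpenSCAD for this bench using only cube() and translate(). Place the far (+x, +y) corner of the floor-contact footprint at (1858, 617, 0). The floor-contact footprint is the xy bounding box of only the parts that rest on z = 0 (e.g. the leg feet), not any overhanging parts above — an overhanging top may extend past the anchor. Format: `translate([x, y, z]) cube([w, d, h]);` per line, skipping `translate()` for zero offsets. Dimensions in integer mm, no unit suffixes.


// leg_h = 478 − 44 = 434
translate([442, 206, 434]) cube([1416, 411, 44]);
translate([442, 206, 0]) cube([53, 53, 434]);
translate([442, 564, 0]) cube([53, 53, 434]);
translate([1805, 206, 0]) cube([53, 53, 434]);
translate([1805, 564, 0]) cube([53, 53, 434]);


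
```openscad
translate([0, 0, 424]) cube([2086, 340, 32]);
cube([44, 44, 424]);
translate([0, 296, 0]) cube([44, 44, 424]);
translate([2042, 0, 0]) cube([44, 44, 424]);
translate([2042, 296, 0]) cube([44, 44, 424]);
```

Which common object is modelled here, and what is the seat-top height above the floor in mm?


A bench. The seat-top height is 456 mm.

A long slab on four corner posts — a bench. The slab sits at z = 424 with thickness 32, so the top is 424 + 32 = 456 mm.


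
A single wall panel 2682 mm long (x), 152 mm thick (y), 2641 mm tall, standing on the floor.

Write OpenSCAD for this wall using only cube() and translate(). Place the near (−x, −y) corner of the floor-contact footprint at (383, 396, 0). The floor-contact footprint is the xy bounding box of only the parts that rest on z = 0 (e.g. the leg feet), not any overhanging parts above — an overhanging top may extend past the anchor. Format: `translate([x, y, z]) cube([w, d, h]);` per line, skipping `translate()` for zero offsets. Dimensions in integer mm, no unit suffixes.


translate([383, 396, 0]) cube([2682, 152, 2641]);


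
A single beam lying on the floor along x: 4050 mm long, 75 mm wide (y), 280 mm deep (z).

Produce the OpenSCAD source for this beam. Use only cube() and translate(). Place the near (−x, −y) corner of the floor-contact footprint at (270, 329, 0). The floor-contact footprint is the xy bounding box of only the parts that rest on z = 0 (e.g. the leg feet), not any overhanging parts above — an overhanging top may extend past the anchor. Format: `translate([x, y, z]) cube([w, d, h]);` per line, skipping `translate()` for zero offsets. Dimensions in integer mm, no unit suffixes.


translate([270, 329, 0]) cube([4050, 75, 280]);


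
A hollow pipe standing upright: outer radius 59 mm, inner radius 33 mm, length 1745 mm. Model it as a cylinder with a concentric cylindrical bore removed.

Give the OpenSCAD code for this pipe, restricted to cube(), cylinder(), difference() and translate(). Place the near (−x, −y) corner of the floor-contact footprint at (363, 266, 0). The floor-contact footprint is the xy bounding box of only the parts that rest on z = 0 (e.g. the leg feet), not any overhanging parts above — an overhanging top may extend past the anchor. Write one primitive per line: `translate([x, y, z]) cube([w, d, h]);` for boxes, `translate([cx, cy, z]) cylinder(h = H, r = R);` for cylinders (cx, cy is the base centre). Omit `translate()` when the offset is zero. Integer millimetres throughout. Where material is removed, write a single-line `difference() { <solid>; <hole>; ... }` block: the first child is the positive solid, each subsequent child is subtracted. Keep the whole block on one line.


difference() { translate([422, 325, 0]) cylinder(h = 1745, r = 59); translate([422, 325, 0]) cylinder(h = 1745, r = 33); }


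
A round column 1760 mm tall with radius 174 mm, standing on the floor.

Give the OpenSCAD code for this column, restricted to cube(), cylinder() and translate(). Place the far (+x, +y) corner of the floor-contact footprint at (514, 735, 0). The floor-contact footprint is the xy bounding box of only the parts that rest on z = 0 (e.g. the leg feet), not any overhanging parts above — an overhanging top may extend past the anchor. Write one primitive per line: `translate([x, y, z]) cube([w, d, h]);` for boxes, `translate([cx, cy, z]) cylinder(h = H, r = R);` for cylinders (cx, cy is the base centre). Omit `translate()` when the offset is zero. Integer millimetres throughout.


translate([340, 561, 0]) cylinder(h = 1760, r = 174);


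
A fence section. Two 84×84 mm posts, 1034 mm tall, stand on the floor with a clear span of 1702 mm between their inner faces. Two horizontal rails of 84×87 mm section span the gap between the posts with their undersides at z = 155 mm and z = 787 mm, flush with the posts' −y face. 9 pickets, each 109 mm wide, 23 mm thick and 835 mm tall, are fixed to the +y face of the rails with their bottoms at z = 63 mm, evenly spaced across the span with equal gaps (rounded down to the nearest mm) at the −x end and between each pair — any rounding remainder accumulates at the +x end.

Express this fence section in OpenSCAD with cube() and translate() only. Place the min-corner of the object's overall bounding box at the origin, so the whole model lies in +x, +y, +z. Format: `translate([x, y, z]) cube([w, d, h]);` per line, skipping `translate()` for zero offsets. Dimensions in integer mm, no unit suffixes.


cube([84, 84, 1034]);
translate([1786, 0, 0]) cube([84, 84, 1034]);
translate([84, 0, 155]) cube([1702, 84, 87]);
translate([84, 0, 787]) cube([1702, 84, 87]);
translate([156, 84, 63]) cube([109, 23, 835]);
translate([337, 84, 63]) cube([109, 23, 835]);
translate([518, 84, 63]) cube([109, 23, 835]);
translate([699, 84, 63]) cube([109, 23, 835]);
translate([880, 84, 63]) cube([109, 23, 835]);
translate([1061, 84, 63]) cube([109, 23, 835]);
translate([1242, 84, 63]) cube([109, 23, 835]);
translate([1423, 84, 63]) cube([109, 23, 835]);
translate([1604, 84, 63]) cube([109, 23, 835]);


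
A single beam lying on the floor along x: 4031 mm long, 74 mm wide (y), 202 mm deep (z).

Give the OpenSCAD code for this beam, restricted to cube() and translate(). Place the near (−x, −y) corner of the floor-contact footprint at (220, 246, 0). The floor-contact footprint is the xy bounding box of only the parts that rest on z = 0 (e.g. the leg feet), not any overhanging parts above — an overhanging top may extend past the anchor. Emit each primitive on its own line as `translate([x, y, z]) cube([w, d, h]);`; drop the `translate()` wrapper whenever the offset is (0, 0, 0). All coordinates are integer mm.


translate([220, 246, 0]) cube([4031, 74, 202]);


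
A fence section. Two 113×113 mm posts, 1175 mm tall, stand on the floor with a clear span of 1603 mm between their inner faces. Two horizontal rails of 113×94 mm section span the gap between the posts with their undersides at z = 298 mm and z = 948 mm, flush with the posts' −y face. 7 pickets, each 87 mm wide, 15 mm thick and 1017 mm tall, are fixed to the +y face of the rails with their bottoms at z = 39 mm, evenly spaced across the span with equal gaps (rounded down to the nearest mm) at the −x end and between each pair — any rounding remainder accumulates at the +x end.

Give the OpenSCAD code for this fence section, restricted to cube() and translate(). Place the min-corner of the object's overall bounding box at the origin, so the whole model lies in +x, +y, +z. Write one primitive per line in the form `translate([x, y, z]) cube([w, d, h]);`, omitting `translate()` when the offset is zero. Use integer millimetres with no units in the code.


cube([113, 113, 1175]);
translate([1716, 0, 0]) cube([113, 113, 1175]);
translate([113, 0, 298]) cube([1603, 113, 94]);
translate([113, 0, 948]) cube([1603, 113, 94]);
translate([237, 113, 39]) cube([87, 15, 1017]);
translate([448, 113, 39]) cube([87, 15, 1017]);
translate([659, 113, 39]) cube([87, 15, 1017]);
translate([870, 113, 39]) cube([87, 15, 1017]);
translate([1081, 113, 39]) cube([87, 15, 1017]);
translate([1292, 113, 39]) cube([87, 15, 1017]);
translate([1503, 113, 39]) cube([87, 15, 1017]);


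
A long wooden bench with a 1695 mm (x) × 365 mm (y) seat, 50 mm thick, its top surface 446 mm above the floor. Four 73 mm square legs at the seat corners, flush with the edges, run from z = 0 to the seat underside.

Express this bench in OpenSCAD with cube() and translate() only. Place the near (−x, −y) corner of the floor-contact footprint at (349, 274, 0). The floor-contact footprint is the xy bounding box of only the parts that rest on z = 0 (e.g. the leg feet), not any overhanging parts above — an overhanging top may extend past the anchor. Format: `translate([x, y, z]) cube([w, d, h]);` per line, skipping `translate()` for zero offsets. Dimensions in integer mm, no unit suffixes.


translate([349, 274, 396]) cube([1695, 365, 50]);
translate([349, 274, 0]) cube([73, 73, 396]);
translate([349, 566, 0]) cube([73, 73, 396]);
translate([1971, 274, 0]) cube([73, 73, 396]);
translate([1971, 566, 0]) cube([73, 73, 396]);


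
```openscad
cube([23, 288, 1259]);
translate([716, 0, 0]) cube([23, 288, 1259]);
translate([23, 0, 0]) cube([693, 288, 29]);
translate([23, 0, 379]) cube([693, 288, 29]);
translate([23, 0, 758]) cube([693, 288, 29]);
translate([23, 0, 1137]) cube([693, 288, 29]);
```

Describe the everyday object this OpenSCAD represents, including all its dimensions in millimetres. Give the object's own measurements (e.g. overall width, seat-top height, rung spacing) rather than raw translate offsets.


An open bookshelf. Two side panels, each 23 mm thick, 288 mm deep and 1259 mm tall, stand 739 mm apart (outside-to-outside). Between them sit 4 shelves, each 29 mm thick and 288 mm deep, spanning the full gap between the sides. The bottom shelf rests on the floor (its underside at z = 0) and the clear gap between one shelf's top and the next shelf's underside is 350 mm.


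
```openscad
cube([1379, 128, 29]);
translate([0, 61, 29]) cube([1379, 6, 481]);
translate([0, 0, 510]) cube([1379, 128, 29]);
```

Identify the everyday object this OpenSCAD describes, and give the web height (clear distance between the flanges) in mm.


An I-beam. The web height is 481 mm.

Two wide flanges with a thin centred web — an I-beam. Overall 539 mm minus two 29 mm flanges gives a web of 539 − 2·29 = 481 mm.


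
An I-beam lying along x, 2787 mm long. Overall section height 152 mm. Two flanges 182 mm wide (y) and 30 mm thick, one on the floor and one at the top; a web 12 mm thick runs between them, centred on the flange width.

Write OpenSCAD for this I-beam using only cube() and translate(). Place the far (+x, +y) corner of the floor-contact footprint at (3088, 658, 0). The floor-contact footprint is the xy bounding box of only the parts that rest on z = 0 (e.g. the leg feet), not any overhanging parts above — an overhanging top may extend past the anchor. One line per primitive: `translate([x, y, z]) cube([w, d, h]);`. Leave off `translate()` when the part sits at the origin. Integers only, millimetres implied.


translate([301, 476, 0]) cube([2787, 182, 30]);
translate([301, 561, 30]) cube([2787, 12, 92]);
translate([301, 476, 122]) cube([2787, 182, 30]);
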